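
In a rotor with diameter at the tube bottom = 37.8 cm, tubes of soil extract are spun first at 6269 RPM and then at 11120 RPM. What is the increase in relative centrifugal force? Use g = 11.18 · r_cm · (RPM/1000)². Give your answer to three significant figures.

r = 37.8 / 2 = 18.9 cm
RCF₁ = 11.18 × 18.9 × (6.269)² = 11.18 × 18.9 × 39.300361 ≈ 8,304.2 × g
RCF₂ = 11.18 × 18.9 × (11.12)² = 11.18 × 18.9 × 123.6544 ≈ 26,128.4 × g
Increase = 26,128.4 − 8,304.2 = 17,824.2

≈ 17800 x g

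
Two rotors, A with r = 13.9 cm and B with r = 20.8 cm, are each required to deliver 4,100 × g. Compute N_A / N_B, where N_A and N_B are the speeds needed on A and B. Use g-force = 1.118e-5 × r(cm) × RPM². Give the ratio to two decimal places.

At fixed RCF, N ∝ 1/√r, so N_A/N_B = √(r_B/r_A) = √(20.8/13.9) = √1.496403 = 1.2233.

1.22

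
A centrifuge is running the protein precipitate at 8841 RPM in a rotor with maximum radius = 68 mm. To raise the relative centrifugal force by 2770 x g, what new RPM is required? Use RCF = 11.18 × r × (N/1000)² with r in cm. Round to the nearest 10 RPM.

≈ 10710 RPM

r = 68 mm = 6.8 cm
Current RCF = 11.18 × 6.8 × (8.841)² = 11.18 × 6.8 × 78.163281 ≈ 5,942.3 × g
Target RCF = 5,942.3 + 2,770 = 8,712.3 × g
(N/1000)² = 8,712.3 / 76.024 = 114.5993
N = 1000 × √114.5993 ≈ 10,705.1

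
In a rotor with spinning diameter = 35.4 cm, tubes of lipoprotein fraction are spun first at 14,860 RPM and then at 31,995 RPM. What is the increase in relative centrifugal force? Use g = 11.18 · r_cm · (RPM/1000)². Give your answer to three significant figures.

159000 × g

r = 35.4 / 2 = 17.7 cm
RCF₁ = 11.18 × 17.7 × (14.86)² = 11.18 × 17.7 × 220.8196 ≈ 43,697.1 × g
RCF₂ = 11.18 × 17.7 × (31.995)² = 11.18 × 17.7 × 1,023.680025 ≈ 202,571.9 × g
Increase = 202,571.9 − 43,697.1 = 158,874.8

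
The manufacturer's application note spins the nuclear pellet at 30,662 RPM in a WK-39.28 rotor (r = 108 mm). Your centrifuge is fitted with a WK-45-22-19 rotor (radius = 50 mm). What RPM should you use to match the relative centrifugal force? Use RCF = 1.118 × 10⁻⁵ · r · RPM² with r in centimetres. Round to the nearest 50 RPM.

45050 RPM

Original rotor: r = 108 mm = 10.8 cm
RCF = 1.118 × 10⁻⁵ × r × N²
RCF_original = 1.118 × 10⁻⁵ × 10.8 × (30662)² = 1.118 × 10⁻⁵ × 10.8 × 940,158,244 ≈ 113,518.5 × g
Your rotor: r = 50 mm = 5.0 cm
113,518.5 = 1.118 × 10⁻⁵ × 5 × N²
N² = 113,518.5 / (5.59 × 10⁻⁵) = 2,030,742,397
N ≈ √2,030,742,397 ≈ 45,063.8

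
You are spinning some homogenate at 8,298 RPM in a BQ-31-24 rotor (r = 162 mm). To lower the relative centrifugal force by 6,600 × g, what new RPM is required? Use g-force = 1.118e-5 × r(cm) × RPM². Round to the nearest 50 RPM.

N₂ ≈ 5700 RPM

r = 162 mm = 16.2 cm
Current RCF = 1.118 × 10⁻⁵ × 16.2 × (8298)² = 1.118 × 10⁻⁵ × 16.2 × 68,856,804 ≈ 12,471.1 × g
Target RCF = 12,471.1 − 6,600 = 5,871.1 × g
N² = 5,871.1 / (18.1116 × 10⁻⁵) = 32,416,242
N ≈ √32,416,242 ≈ 5,693.5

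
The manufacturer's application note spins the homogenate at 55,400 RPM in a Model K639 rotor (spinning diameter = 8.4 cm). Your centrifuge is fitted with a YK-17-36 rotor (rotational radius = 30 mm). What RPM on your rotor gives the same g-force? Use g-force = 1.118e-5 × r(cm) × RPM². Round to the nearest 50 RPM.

65550 RPM

Original rotor: r = 8.4 / 2 = 4.2 cm
RCF_original = 1.118 × 10⁻⁵ × 4.2 × (55400)² = 1.118 × 10⁻⁵ × 4.2 × 3,069,160,000 ≈ 144,115.5 × g
Your rotor: r = 30 mm = 3.0 cm
144,115.5 = 1.118 × 10⁻⁵ × 3 × N²
N² = 144,115.5 / (3.354 × 10⁻⁵) = 4,296,824,687
N ≈ √4,296,824,687 ≈ 65,550.2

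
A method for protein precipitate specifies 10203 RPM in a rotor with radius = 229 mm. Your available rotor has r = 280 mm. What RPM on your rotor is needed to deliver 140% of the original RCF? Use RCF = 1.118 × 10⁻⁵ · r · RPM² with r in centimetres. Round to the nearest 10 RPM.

10920 RPM

Original rotor: r = 229 mm = 22.9 cm
RCF_original = 1.118 × 10⁻⁵ × 22.9 × (10203)² = 1.118 × 10⁻⁵ × 22.9 × 104,101,209 ≈ 26,652.2 × g
Target RCF = 1.4 × 26,652.2 ≈ 37,313.1 × g
Your rotor: r = 280 mm = 28.0 cm
37,313.1 = 1.118 × 10⁻⁵ × 28 × N²
N² = 37,313.1 / (31.304 × 10⁻⁵) = 119,195,949
N ≈ √119,195,949 ≈ 10,917.7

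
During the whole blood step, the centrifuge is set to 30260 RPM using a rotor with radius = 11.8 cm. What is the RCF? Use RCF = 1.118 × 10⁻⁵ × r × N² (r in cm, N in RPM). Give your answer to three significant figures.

RCF ≈ 121000 g

RCF = 1.118 × 10⁻⁵ × r × N²
RCF = 1.118 × 10⁻⁵ × 11.8 × (30260)² = 1.118 × 10⁻⁵ × 11.8 × 915,667,600 ≈ 120,798.5 × g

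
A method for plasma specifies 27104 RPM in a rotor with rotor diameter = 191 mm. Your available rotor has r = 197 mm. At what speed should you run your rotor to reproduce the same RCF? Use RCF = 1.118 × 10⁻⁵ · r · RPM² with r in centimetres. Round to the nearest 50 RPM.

Original rotor: r = 191 mm / 2 = 95.5 mm = 9.55 cm
RCF = 1.118 × 10⁻⁵ × r × N²
RCF_original = 1.118 × 10⁻⁵ × 9.55 × (27104)² = 1.118 × 10⁻⁵ × 9.55 × 734,626,816 ≈ 78,435.4 × g
Your rotor: r = 197 mm = 19.7 cm
78,435.4 = 1.118 × 10⁻⁵ × 19.7 × N²
N² = 78,435.4 / (22.0246 × 10⁻⁵) = 356,126,331
N ≈ √356,126,331 ≈ 18,871.3

≈ 18850 RPM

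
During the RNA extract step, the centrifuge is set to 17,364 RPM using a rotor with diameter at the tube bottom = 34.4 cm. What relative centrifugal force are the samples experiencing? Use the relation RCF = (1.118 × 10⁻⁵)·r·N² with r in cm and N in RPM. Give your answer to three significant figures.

RCF ≈ 58000 ×g

r = 34.4 / 2 = 17.2 cm
RCF = 1.118 × 10⁻⁵ × 17.2 × (17364)² = 1.118 × 10⁻⁵ × 17.2 × 301,508,496 ≈ 57,978.9 × g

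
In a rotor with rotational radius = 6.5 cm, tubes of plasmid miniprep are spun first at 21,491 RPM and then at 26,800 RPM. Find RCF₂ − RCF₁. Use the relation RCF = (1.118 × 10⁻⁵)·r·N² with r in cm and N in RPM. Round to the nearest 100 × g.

RCF₁ = 1.118 × 10⁻⁵ × 6.5 × (21491)² = 1.118 × 10⁻⁵ × 6.5 × 461,863,081 ≈ 33,563.6 × g
RCF₂ = 1.118 × 10⁻⁵ × 6.5 × (26800)² = 1.118 × 10⁻⁵ × 6.5 × 718,240,000 ≈ 52,194.5 × g
Increase = 52,194.5 − 33,563.6 = 18,630.9

≈ 18600 × g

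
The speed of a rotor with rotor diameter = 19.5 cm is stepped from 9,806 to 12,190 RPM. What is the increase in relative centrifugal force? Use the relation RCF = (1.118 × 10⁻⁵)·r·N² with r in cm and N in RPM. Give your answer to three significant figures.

r = 19.5 / 2 = 9.75 cm
RCF₁ = 1.118 × 10⁻⁵ × 9.75 × (9806)² = 1.118 × 10⁻⁵ × 9.75 × 96,157,636 ≈ 10,481.7 × g
RCF₂ = 1.118 × 10⁻⁵ × 9.75 × (12190)² = 1.118 × 10⁻⁵ × 9.75 × 148,596,100 ≈ 16,197.7 × g
Increase = 16,197.7 − 10,481.7 = 5,716

≈ 5720 x g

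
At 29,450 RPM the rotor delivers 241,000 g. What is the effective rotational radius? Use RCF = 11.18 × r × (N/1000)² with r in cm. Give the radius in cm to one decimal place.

r ≈ 24.9 cm

241000 = 11.18 × r × (29.45)²
r = 241000 / (11.18 × 867.3025) = 241000 / 9696.442 ≈ 24.854 cm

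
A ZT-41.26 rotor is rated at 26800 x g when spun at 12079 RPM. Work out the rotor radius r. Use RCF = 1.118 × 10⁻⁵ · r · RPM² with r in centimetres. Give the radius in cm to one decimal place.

RCF = 1.118 × 10⁻⁵ × r × N²
26800 = 1.118 × 10⁻⁵ × r × (12079)²
r = 26800 / (1.118 × 10⁻⁵ × 145,902,241) = 26800 / 1631.187 ≈ 16.430 cm

r ≈ 16.4 cm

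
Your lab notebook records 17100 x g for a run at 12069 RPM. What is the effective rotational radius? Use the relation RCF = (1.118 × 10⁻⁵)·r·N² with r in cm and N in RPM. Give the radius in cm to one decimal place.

10.5 cm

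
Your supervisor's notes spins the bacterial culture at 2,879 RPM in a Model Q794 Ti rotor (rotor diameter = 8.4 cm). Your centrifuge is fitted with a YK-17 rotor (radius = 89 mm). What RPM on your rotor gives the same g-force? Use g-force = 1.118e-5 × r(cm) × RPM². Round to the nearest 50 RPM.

≈ 2000 RPM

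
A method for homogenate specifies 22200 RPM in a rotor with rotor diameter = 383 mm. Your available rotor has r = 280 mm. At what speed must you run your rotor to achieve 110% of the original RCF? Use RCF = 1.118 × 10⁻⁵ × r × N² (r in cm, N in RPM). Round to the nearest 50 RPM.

Original rotor: r = 383 mm / 2 = 191.5 mm = 19.15 cm
RCF = 1.118 × 10⁻⁵ × r × N²
RCF_original = 1.118 × 10⁻⁵ × 19.15 × (22200)² = 1.118 × 10⁻⁵ × 19.15 × 492,840,000 ≈ 105,515.6 × g
Target RCF = 1.1 × 105,515.6 ≈ 116,067.2 × g
Your rotor: r = 280 mm = 28.0 cm
116,067.2 = 1.118 × 10⁻⁵ × 28 × N²
N² = 116,067.2 / (31.304 × 10⁻⁵) = 370,774,342
N ≈ √370,774,342 ≈ 19,255.5

≈ 19250 RPM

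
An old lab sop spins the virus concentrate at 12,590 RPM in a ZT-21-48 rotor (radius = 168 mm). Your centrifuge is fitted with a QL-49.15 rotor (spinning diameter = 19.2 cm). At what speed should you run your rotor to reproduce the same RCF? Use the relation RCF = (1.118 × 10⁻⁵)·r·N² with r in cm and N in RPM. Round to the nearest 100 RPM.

16700 RPM

Original rotor: r = 168 mm = 16.8 cm
RCF_original = 1.118 × 10⁻⁵ × 16.8 × (12590)² = 1.118 × 10⁻⁵ × 16.8 × 158,508,100 ≈ 29,771.6 × g
Your rotor: r = 19.2 / 2 = 9.6 cm
29,771.6 = 1.118 × 10⁻⁵ × 9.6 × N²
N² = 29,771.6 / (10.7328 × 10⁻⁵) = 277,388,939
N ≈ √277,388,939 ≈ 16,655.0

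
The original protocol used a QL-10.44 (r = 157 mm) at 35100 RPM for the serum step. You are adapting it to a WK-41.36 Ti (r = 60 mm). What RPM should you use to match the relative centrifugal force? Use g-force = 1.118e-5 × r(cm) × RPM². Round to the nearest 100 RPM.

≈ 56800 RPM

Original rotor: r = 157 mm = 15.7 cm
RCF_original = 1.118 × 10⁻⁵ × 15.7 × (35100)² = 1.118 × 10⁻⁵ × 15.7 × 1,232,010,000 ≈ 216,249.8 × g
Your rotor: r = 60 mm = 6.0 cm
216,249.8 = 1.118 × 10⁻⁵ × 6 × N²
N² = 216,249.8 / (6.708 × 10⁻⁵) = 3,223,759,690
N ≈ √3,223,759,690 ≈ 56,778.2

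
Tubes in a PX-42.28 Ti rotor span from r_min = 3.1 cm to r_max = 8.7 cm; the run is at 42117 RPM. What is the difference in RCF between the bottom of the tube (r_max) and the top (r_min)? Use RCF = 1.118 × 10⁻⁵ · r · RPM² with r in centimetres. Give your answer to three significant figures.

ΔRCF ≈ 111000 ×g

ΔRCF = 1.118 × 10⁻⁵ × (r_max − r_min) × N² = 1.118 × 10⁻⁵ × 5.6 × 1,773,841,689 ≈ 111,056.7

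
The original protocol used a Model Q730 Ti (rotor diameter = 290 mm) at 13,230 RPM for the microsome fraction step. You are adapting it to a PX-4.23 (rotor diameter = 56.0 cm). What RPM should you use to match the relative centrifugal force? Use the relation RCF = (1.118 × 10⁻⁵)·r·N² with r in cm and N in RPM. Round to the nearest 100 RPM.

Original rotor: r = 290 mm / 2 = 145 mm = 14.5 cm
RCF_original = 1.118 × 10⁻⁵ × 14.5 × (13230)² = 1.118 × 10⁻⁵ × 14.5 × 175,032,900 ≈ 28,374.6 × g
Your rotor: r = 56.0 / 2 = 28 cm
28,374.6 = 1.118 × 10⁻⁵ × 28 × N²
N² = 28,374.6 / (31.304 × 10⁻⁵) = 90,642,090
N ≈ √90,642,090 ≈ 9,520.6

≈ 9500 RPM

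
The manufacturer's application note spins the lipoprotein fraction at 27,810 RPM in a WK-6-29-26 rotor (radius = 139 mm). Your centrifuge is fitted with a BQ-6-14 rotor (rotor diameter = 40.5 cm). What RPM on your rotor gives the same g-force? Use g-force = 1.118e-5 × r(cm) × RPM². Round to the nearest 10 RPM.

Original rotor: r = 139 mm = 13.9 cm
RCF = 1.118 × 10⁻⁵ × r × N²
RCF_original = 1.118 × 10⁻⁵ × 13.9 × (27810)² = 1.118 × 10⁻⁵ × 13.9 × 773,396,100 ≈ 120,187.3 × g
Your rotor: r = 40.5 / 2 = 20.25 cm
120,187.3 = 1.118 × 10⁻⁵ × 20.25 × N²
N² = 120,187.3 / (22.6395 × 10⁻⁵) = 530,874,357
N ≈ √530,874,357 ≈ 23,040.7

≈ 23040 RPM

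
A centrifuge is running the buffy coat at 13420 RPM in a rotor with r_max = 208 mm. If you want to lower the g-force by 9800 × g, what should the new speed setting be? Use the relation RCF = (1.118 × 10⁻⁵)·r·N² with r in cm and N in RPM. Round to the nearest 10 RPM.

N₂ ≈ 11750 RPM

r = 208 mm = 20.8 cm
Current RCF = 1.118 × 10⁻⁵ × 20.8 × (13420)² = 1.118 × 10⁻⁵ × 20.8 × 180,096,400 ≈ 41,880.3 × g
Target RCF = 41,880.3 − 9,800 = 32,080.3 × g
N² = 32,080.3 / (23.2544 × 10⁻⁵) = 137,953,678
N ≈ √137,953,678 ≈ 11,745.4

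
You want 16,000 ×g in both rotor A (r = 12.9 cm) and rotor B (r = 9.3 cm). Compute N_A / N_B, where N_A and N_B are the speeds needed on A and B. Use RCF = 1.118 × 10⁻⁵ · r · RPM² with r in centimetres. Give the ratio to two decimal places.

0.85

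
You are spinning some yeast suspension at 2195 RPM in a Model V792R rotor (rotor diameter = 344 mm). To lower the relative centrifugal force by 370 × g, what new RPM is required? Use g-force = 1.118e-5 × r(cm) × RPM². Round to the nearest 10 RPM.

N₂ ≈ 1700 RPM

r = 344 mm / 2 = 172 mm = 17.2 cm
Current RCF = 1.118 × 10⁻⁵ × 17.2 × (2195)² = 1.118 × 10⁻⁵ × 17.2 × 4,818,025 ≈ 926.5 × g
Target RCF = 926.5 − 370 = 556.5 × g
N² = 556.5 / (19.2296 × 10⁻⁵) = 2,893,976
N ≈ √2,893,976 ≈ 1,701.2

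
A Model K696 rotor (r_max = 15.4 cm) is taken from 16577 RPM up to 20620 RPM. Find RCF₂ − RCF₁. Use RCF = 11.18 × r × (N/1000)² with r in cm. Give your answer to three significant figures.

RCF₁ = 11.18 × 15.4 × (16.577)² = 11.18 × 15.4 × 274.796929 ≈ 47,312.3 × g
RCF₂ = 11.18 × 15.4 × (20.62)² = 11.18 × 15.4 × 425.1844 ≈ 73,204.8 × g
Increase = 73,204.8 − 47,312.3 = 25,892.5

≈ 25900 ×g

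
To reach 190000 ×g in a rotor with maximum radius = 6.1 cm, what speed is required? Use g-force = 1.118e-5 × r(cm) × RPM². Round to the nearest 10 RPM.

≈ 52780 RPM

190,000 = 1.118 × 10⁻⁵ × 6.1 × N²
N² = 190,000 / (6.8198 × 10⁻⁵) = 2,786,005,455
N ≈ √2,786,005,455 ≈ 52,782.6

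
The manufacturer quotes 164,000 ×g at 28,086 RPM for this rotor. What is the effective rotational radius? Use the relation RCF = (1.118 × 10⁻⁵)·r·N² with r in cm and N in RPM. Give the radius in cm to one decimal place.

≈ 18.6 cm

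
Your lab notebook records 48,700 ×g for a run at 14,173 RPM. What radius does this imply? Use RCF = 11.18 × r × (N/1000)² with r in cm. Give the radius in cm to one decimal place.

≈ 21.7 cm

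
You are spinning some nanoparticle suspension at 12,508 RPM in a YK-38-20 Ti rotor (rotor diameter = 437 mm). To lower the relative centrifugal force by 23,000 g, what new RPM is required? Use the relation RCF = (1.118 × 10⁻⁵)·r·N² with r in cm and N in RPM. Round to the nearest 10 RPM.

≈ 7890 RPM

r = 437 mm / 2 = 218.5 mm = 21.85 cm
Current RCF = 1.118 × 10⁻⁵ × 21.85 × (12508)² = 1.118 × 10⁻⁵ × 21.85 × 156,450,064 ≈ 38,218.1 × g
Target RCF = 38,218.1 − 23,000 = 15,218.1 × g
N² = 15,218.1 / (24.4283 × 10⁻⁵) = 62,297,008
N ≈ √62,297,008 ≈ 7,892.8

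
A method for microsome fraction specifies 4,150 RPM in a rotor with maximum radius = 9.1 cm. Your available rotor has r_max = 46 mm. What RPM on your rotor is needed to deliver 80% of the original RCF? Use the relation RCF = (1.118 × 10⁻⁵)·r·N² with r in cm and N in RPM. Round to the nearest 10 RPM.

RCF_original = 1.118 × 10⁻⁵ × 9.1 × (4150)² = 1.118 × 10⁻⁵ × 9.1 × 17,222,500 ≈ 1,752.2 × g
Target RCF = 0.8 × 1,752.2 ≈ 1,401.8 × g
Your rotor: r = 46 mm = 4.6 cm
1,401.8 = 1.118 × 10⁻⁵ × 4.6 × N²
N² = 1,401.8 / (5.1428 × 10⁻⁵) = 27,257,525
N ≈ √27,257,525 ≈ 5,220.9

5220 RPM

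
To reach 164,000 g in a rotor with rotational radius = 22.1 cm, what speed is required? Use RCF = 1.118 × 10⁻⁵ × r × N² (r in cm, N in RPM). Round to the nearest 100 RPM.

164,000 = 1.118 × 10⁻⁵ × 22.1 × N²
N² = 164,000 / (24.7078 × 10⁻⁵) = 663,758,004
N ≈ √663,758,004 ≈ 25,763.5

25800 RPM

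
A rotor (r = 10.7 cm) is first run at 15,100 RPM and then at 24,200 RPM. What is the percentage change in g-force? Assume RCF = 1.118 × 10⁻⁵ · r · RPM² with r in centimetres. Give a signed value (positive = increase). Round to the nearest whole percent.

+157%

RCF ∝ N², so the ratio is (24200/15100)² = (1.602649)² = 2.5685.
Change = 2.5685 − 1 = +1.5685 → +156.8%.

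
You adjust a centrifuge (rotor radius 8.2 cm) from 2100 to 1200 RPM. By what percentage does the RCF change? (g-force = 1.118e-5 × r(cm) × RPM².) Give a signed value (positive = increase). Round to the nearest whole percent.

-67%

RCF ∝ N², so the ratio is (1200/2100)² = (0.571429)² = 0.3265.
Change = 0.3265 − 1 = -0.6735 → -67.3%.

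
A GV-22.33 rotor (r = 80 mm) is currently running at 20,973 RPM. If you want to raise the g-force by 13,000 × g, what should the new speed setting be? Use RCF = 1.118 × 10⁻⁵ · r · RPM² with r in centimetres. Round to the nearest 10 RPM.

r = 80 mm = 8.0 cm
Current RCF = 1.118 × 10⁻⁵ × 8 × (20973)² = 1.118 × 10⁻⁵ × 8 × 439,866,729 ≈ 39,341.7 × g
Target RCF = 39,341.7 + 13,000 = 52,341.7 × g
N² = 52,341.7 / (8.944 × 10⁻⁵) = 585,215,787
N ≈ √585,215,787 ≈ 24,191.2

N₂ ≈ 24190 RPM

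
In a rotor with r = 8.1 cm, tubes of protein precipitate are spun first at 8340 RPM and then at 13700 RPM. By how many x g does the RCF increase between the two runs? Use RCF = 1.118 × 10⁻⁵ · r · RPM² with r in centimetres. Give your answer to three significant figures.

10700 x g

RCF₁ = 1.118 × 10⁻⁵ × 8.1 × (8340)² = 1.118 × 10⁻⁵ × 8.1 × 69,555,600 ≈ 6,298.8 × g
RCF₂ = 1.118 × 10⁻⁵ × 8.1 × (13700)² = 1.118 × 10⁻⁵ × 8.1 × 187,690,000 ≈ 16,996.8 × g
Increase = 16,996.8 − 6,298.8 = 10,698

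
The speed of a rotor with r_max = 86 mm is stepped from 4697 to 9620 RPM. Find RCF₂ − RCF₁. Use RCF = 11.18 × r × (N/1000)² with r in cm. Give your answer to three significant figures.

r = 86 mm = 8.6 cm
RCF₁ = 11.18 × 8.6 × (4.697)² = 11.18 × 8.6 × 22.061809 ≈ 2,121.2 × g
RCF₂ = 11.18 × 8.6 × (9.62)² = 11.18 × 8.6 × 92.5444 ≈ 8,898 × g
Increase = 8,898 − 2,121.2 = 6,776.8

≈ 6780 × g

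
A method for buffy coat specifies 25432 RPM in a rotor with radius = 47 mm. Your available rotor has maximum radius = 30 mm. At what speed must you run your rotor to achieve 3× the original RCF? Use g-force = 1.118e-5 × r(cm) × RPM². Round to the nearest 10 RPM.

Original rotor: r = 47 mm = 4.7 cm
RCF = 1.118 × 10⁻⁵ × r × N²
RCF_original = 1.118 × 10⁻⁵ × 4.7 × (25432)² = 1.118 × 10⁻⁵ × 4.7 × 646,786,624 ≈ 33,986 × g
Target RCF = 3 × 33,986 ≈ 101,958 × g
Your rotor: r = 30 mm = 3.0 cm
101,958 = 1.118 × 10⁻⁵ × 3 × N²
N² = 101,958 / (3.354 × 10⁻⁵) = 3,039,892,665
N ≈ √3,039,892,665 ≈ 55,135.2

≈ 55140 RPM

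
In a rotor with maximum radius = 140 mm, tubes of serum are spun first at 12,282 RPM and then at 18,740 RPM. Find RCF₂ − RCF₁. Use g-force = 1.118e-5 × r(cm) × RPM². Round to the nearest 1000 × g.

r = 140 mm = 14.0 cm
RCF₁ = 1.118 × 10⁻⁵ × 14 × (12282)² = 1.118 × 10⁻⁵ × 14 × 150,847,524 ≈ 23,610.7 × g
RCF₂ = 1.118 × 10⁻⁵ × 14 × (18740)² = 1.118 × 10⁻⁵ × 14 × 351,187,600 ≈ 54,967.9 × g
Increase = 54,967.9 − 23,610.7 = 31,357.2

31000 ×g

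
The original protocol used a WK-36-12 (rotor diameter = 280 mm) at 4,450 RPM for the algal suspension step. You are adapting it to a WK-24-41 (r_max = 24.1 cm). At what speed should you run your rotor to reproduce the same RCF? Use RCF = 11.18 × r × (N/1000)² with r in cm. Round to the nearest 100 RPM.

≈ 3400 RPM

Original rotor: r = 280 mm / 2 = 140 mm = 14 cm
RCF_original = 11.18 × 14 × (4.45)² = 11.18 × 14 × 19.8025 ≈ 3,099.5 × g
3,099.5 = 11.18 × 24.1 × (N/1000)²
(N/1000)² = 3,099.5 / 269.438 = 11.50357
N = 1000 × √11.50357 ≈ 3,391.7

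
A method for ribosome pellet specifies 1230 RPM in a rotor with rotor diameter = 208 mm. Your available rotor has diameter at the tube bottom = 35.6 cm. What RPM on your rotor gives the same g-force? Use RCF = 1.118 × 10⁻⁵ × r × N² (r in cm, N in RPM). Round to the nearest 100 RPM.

Original rotor: r = 208 mm / 2 = 104 mm = 10.4 cm
RCF = 1.118 × 10⁻⁵ × r × N²
RCF_original = 1.118 × 10⁻⁵ × 10.4 × (1230)² = 1.118 × 10⁻⁵ × 10.4 × 1,512,900 ≈ 175.9 × g
Your rotor: r = 35.6 / 2 = 17.8 cm
175.9 = 1.118 × 10⁻⁵ × 17.8 × N²
N² = 175.9 / (19.9004 × 10⁻⁵) = 883,902
N ≈ √883,902 ≈ 940.2

900 RPM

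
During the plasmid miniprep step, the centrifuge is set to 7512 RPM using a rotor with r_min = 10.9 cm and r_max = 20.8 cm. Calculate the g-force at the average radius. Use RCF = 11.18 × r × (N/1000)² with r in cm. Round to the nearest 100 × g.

RCF ≈ 10000 ×g

r_avg = (10.9 + 20.8) / 2 = 15.85 cm
RCF = 11.18 × 15.85 × (7.512)² = 11.18 × 15.85 × 56.430144 ≈ 9,999.6 × g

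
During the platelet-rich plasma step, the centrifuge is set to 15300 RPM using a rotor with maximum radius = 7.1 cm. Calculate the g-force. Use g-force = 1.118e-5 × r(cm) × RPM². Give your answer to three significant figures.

18600 ×g

RCF = 1.118 × 10⁻⁵ × 7.1 × (15300)² = 1.118 × 10⁻⁵ × 7.1 × 234,090,000 ≈ 18,581.6 × g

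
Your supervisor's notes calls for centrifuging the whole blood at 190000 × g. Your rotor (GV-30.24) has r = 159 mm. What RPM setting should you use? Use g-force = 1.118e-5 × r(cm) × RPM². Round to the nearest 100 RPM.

≈ 32700 RPM

r = 159 mm = 15.9 cm
RCF = 1.118 × 10⁻⁵ × r × N²
190,000 = 1.118 × 10⁻⁵ × 15.9 × N²
N² = 190,000 / (17.7762 × 10⁻⁵) = 1,068,844,860
N ≈ √1,068,844,860 ≈ 32,693.2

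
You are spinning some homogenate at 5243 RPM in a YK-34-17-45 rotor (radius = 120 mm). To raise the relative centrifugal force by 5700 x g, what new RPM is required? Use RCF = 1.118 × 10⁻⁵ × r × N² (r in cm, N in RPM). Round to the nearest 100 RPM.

r = 120 mm = 12.0 cm
Current RCF = 1.118 × 10⁻⁵ × 12 × (5243)² = 1.118 × 10⁻⁵ × 12 × 27,489,049 ≈ 3,687.9 × g
Target RCF = 3,687.9 + 5,700 = 9,387.9 × g
N² = 9,387.9 / (13.416 × 10⁻⁵) = 69,975,403
N ≈ √69,975,403 ≈ 8,365.1

8400 RPM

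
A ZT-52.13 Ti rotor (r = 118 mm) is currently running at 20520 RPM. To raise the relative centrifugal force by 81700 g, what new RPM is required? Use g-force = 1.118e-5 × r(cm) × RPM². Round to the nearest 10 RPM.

r = 118 mm = 11.8 cm
Current RCF = 1.118 × 10⁻⁵ × 11.8 × (20520)² = 1.118 × 10⁻⁵ × 11.8 × 421,070,400 ≈ 55,549.3 × g
Target RCF = 55,549.3 + 81,700 = 137,249.3 × g
N² = 137,249.3 / (13.1924 × 10⁻⁵) = 1,040,366,423
N ≈ √1,040,366,423 ≈ 32,254.7

≈ 32250 RPM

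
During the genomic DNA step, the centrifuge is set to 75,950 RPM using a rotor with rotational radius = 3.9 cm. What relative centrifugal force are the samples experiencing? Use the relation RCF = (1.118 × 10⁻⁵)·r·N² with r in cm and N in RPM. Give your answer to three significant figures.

RCF = 1.118 × 10⁻⁵ × 3.9 × (75950)² = 1.118 × 10⁻⁵ × 3.9 × 5,768,402,500 ≈ 251,513.9 × g

≈ 252000 g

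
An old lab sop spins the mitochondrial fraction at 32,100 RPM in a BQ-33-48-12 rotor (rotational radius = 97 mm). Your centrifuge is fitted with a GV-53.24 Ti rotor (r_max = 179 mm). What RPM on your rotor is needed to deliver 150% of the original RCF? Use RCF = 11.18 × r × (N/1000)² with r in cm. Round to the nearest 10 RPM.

Original rotor: r = 97 mm = 9.7 cm
RCF_original = 11.18 × 9.7 × (32.1)² = 11.18 × 9.7 × 1,030.41 ≈ 111,743.8 × g
Target RCF = 1.5 × 111,743.8 ≈ 167,615.7 × g
Your rotor: r = 179 mm = 17.9 cm
167,615.7 = 11.18 × 17.9 × (N/1000)²
(N/1000)² = 167,615.7 / 200.122 = 837.5676
N = 1000 × √837.5676 ≈ 28,940.8

28940 RPM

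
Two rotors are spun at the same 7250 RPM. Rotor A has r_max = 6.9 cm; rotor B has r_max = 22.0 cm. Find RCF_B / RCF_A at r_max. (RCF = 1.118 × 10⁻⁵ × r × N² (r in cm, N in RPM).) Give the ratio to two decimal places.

At fixed N, RCF ∝ r, so RCF_B/RCF_A = r_B/r_A = 22.0 / 6.9 = 3.1884.

3.19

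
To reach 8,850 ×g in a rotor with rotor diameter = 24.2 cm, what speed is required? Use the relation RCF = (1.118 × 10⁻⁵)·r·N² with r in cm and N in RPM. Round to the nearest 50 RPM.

r = 24.2 / 2 = 12.1 cm
RCF = 1.118 × 10⁻⁵ × r × N²
8,850 = 1.118 × 10⁻⁵ × 12.1 × N²
N² = 8,850 / (13.5278 × 10⁻⁵) = 65,420,837
N ≈ √65,420,837 ≈ 8,088.3

N ≈ 8100 RPM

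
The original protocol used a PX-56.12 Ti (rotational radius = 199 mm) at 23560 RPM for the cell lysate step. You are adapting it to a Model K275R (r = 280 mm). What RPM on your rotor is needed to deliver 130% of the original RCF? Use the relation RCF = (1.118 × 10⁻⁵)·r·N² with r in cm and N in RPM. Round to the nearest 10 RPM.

Original rotor: r = 199 mm = 19.9 cm
RCF_original = 1.118 × 10⁻⁵ × 19.9 × (23560)² = 1.118 × 10⁻⁵ × 19.9 × 555,073,600 ≈ 123,493.9 × g
Target RCF = 1.3 × 123,493.9 ≈ 160,542.1 × g
Your rotor: r = 280 mm = 28.0 cm
160,542.1 = 1.118 × 10⁻⁵ × 28 × N²
N² = 160,542.1 / (31.304 × 10⁻⁵) = 512,848,518
N ≈ √512,848,518 ≈ 22,646.2

≈ 22650 RPM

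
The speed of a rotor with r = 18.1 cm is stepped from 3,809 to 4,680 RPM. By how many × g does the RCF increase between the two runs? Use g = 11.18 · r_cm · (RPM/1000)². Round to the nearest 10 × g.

RCF₁ = 11.18 × 18.1 × (3.809)² = 11.18 × 18.1 × 14.508481 ≈ 2,935.9 × g
RCF₂ = 11.18 × 18.1 × (4.68)² = 11.18 × 18.1 × 21.9024 ≈ 4,432.1 × g
Increase = 4,432.1 − 2,935.9 = 1,496.2

1500 × g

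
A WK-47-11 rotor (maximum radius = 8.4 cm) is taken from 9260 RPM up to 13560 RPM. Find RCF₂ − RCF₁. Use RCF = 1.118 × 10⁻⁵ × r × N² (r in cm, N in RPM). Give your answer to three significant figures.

RCF₁ = 1.118 × 10⁻⁵ × 8.4 × (9260)² = 1.118 × 10⁻⁵ × 8.4 × 85,747,600 ≈ 8,052.7 × g
RCF₂ = 1.118 × 10⁻⁵ × 8.4 × (13560)² = 1.118 × 10⁻⁵ × 8.4 × 183,873,600 ≈ 17,267.9 × g
Increase = 17,267.9 − 8,052.7 = 9,215.2

9220 g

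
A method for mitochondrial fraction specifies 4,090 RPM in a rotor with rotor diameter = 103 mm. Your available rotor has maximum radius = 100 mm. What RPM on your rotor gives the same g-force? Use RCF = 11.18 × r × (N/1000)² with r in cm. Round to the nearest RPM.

Original rotor: r = 103 mm / 2 = 51.5 mm = 5.15 cm
RCF_original = 11.18 × 5.15 × (4.09)² = 11.18 × 5.15 × 16.7281 ≈ 963.2 × g
Your rotor: r = 100 mm = 10.0 cm
963.2 = 11.18 × 10 × (N/1000)²
(N/1000)² = 963.2 / 111.8 = 8.615385
N = 1000 × √8.615385 ≈ 2,935.2

≈ 2935 RPM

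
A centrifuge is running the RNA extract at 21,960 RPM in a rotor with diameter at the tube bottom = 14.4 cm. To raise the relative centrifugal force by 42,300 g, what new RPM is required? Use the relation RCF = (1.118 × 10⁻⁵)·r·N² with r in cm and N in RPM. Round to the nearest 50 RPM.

31750 RPM

r = 14.4 / 2 = 7.2 cm
Current RCF = 1.118 × 10⁻⁵ × 7.2 × (21960)² = 1.118 × 10⁻⁵ × 7.2 × 482,241,600 ≈ 38,818.5 × g
Target RCF = 38,818.5 + 42,300 = 81,118.5 × g
N² = 81,118.5 / (8.0496 × 10⁻⁵) = 1,007,733,304
N ≈ √1,007,733,304 ≈ 31,744.8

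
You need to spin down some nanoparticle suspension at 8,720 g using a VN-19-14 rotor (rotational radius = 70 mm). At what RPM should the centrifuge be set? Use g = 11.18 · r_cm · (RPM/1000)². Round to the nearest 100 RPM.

r = 70 mm = 7.0 cm
RCF = 11.18 × r × (N/1000)²
8,720 = 11.18 × 7 × (N/1000)²
(N/1000)² = 8,720 / 78.26 = 111.4235
N = 1000 × √111.4235 ≈ 10,555.7

10600 RPM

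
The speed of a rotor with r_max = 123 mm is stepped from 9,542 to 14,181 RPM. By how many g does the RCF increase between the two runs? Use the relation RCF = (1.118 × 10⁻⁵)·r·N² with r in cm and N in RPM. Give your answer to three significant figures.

15100 g

r = 123 mm = 12.3 cm
RCF₁ = 1.118 × 10⁻⁵ × 12.3 × (9542)² = 1.118 × 10⁻⁵ × 12.3 × 91,049,764 ≈ 12,520.6 × g
RCF₂ = 1.118 × 10⁻⁵ × 12.3 × (14181)² = 1.118 × 10⁻⁵ × 12.3 × 201,100,761 ≈ 27,654.2 × g
Increase = 27,654.2 − 12,520.6 = 15,133.6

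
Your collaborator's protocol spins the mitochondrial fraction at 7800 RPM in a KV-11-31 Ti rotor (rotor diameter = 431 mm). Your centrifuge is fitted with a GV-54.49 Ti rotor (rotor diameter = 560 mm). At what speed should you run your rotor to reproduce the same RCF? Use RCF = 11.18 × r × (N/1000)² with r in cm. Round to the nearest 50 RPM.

Original rotor: r = 431 mm / 2 = 215.5 mm = 21.55 cm
RCF = 11.18 × r × (N/1000)²
RCF_original = 11.18 × 21.55 × (7.8)² = 11.18 × 21.55 × 60.84 ≈ 14,658.1 × g
Your rotor: r = 560 mm / 2 = 280 mm = 28 cm
14,658.1 = 11.18 × 28 × (N/1000)²
(N/1000)² = 14,658.1 / 313.04 = 46.82501
N = 1000 × √46.82501 ≈ 6,842.9

≈ 6850 RPM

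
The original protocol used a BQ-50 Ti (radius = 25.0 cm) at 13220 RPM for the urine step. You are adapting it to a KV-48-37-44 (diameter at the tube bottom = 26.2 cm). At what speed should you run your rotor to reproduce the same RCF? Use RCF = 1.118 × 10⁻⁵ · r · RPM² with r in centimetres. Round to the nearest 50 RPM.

≈ 18250 RPM

RCF_original = 1.118 × 10⁻⁵ × 25 × (13220)² = 1.118 × 10⁻⁵ × 25 × 174,768,400 ≈ 48,847.8 × g
Your rotor: r = 26.2 / 2 = 13.1 cm
48,847.8 = 1.118 × 10⁻⁵ × 13.1 × N²
N² = 48,847.8 / (14.6458 × 10⁻⁵) = 333,527,701
N ≈ √333,527,701 ≈ 18,262.7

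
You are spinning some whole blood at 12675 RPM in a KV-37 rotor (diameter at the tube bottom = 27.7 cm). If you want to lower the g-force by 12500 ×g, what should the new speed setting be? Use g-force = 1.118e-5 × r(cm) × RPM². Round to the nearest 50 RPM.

r = 27.7 / 2 = 13.85 cm
Current RCF = 1.118 × 10⁻⁵ × 13.85 × (12675)² = 1.118 × 10⁻⁵ × 13.85 × 160,655,625 ≈ 24,876.4 × g
Target RCF = 24,876.4 − 12,500 = 12,376.4 × g
N² = 12,376.4 / (15.4843 × 10⁻⁵) = 79,928,702
N ≈ √79,928,702 ≈ 8,940.3

≈ 8950 RPM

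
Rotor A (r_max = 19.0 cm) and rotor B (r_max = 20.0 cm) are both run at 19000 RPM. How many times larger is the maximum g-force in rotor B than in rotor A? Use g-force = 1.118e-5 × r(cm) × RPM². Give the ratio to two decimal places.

1.05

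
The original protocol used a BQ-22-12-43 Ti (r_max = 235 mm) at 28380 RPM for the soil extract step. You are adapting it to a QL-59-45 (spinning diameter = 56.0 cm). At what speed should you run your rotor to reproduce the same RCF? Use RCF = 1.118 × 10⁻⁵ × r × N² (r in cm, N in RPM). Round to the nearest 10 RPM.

Original rotor: r = 235 mm = 23.5 cm
RCF = 1.118 × 10⁻⁵ × r × N²
RCF_original = 1.118 × 10⁻⁵ × 23.5 × (28380)² = 1.118 × 10⁻⁵ × 23.5 × 805,424,400 ≈ 211,609.2 × g
Your rotor: r = 56.0 / 2 = 28 cm
211,609.2 = 1.118 × 10⁻⁵ × 28 × N²
N² = 211,609.2 / (31.304 × 10⁻⁵) = 675,981,344
N ≈ √675,981,344 ≈ 25,999.6

≈ 26000 RPM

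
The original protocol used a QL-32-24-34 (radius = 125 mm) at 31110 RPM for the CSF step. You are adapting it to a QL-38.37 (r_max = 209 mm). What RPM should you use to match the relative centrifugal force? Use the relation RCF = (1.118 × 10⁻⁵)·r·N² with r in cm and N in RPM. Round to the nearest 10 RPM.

Original rotor: r = 125 mm = 12.5 cm
RCF_original = 1.118 × 10⁻⁵ × 12.5 × (31110)² = 1.118 × 10⁻⁵ × 12.5 × 967,832,100 ≈ 135,254.5 × g
Your rotor: r = 209 mm = 20.9 cm
135,254.5 = 1.118 × 10⁻⁵ × 20.9 × N²
N² = 135,254.5 / (23.3662 × 10⁻⁵) = 578,846,796
N ≈ √578,846,796 ≈ 24,059.2

≈ 24060 RPM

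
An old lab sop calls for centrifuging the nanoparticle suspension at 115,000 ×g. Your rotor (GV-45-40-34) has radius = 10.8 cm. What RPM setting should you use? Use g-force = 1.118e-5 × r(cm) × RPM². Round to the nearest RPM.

RCF = 1.118 × 10⁻⁵ × r × N²
115,000 = 1.118 × 10⁻⁵ × 10.8 × N²
N² = 115,000 / (12.0744 × 10⁻⁵) = 952,428,278
N ≈ √952,428,278 ≈ 30,861.4

30861 RPM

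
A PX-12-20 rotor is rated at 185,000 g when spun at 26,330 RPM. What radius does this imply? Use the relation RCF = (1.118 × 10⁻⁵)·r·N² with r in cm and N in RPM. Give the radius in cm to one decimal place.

23.9 cm

185000 = 1.118 × 10⁻⁵ × r × (26330)²
r = 185000 / (1.118 × 10⁻⁵ × 693,268,900) = 185000 / 7750.746 ≈ 23.869 cm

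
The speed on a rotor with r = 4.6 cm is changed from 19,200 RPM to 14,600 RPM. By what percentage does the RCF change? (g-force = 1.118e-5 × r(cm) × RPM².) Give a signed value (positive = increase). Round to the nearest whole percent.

RCF ∝ N², so the ratio is (14600/19200)² = (0.760417)² = 0.5782.
Change = 0.5782 − 1 = -0.4218 → -42.2%.

-42%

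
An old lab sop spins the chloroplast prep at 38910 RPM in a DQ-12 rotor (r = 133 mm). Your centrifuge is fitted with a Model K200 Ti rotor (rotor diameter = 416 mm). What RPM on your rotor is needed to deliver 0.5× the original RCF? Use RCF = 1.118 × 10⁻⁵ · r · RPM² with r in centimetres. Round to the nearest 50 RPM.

Original rotor: r = 133 mm = 13.3 cm
RCF_original = 1.118 × 10⁻⁵ × 13.3 × (38910)² = 1.118 × 10⁻⁵ × 13.3 × 1,513,988,100 ≈ 225,120.9 × g
Target RCF = 0.5 × 225,120.9 ≈ 112,560.4 × g
Your rotor: r = 416 mm / 2 = 208 mm = 20.8 cm
112,560.4 = 1.118 × 10⁻⁵ × 20.8 × N²
N² = 112,560.4 / (23.2544 × 10⁻⁵) = 484,039,150
N ≈ √484,039,150 ≈ 22,000.9

22000 RPM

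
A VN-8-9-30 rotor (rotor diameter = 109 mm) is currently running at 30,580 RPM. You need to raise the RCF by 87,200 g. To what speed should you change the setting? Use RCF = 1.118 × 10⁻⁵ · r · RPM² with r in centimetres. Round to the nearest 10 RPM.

≈ 48640 RPM

r = 109 mm / 2 = 54.5 mm = 5.45 cm
Current RCF = 1.118 × 10⁻⁵ × 5.45 × (30580)² = 1.118 × 10⁻⁵ × 5.45 × 935,136,400 ≈ 56,978.8 × g
Target RCF = 56,978.8 + 87,200 = 144,178.8 × g
N² = 144,178.8 / (6.0931 × 10⁻⁵) = 2,366,263,478
N ≈ √2,366,263,478 ≈ 48,644.3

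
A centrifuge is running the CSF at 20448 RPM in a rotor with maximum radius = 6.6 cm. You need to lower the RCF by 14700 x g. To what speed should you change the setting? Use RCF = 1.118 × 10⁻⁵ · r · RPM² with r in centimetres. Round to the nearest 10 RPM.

Current RCF = 1.118 × 10⁻⁵ × 6.6 × (20448)² = 1.118 × 10⁻⁵ × 6.6 × 418,120,704 ≈ 30,852.3 × g
Target RCF = 30,852.3 − 14,700 = 16,152.3 × g
N² = 16,152.3 / (7.3788 × 10⁻⁵) = 218,901,447
N ≈ √218,901,447 ≈ 14,795.3

N₂ ≈ 14800 RPM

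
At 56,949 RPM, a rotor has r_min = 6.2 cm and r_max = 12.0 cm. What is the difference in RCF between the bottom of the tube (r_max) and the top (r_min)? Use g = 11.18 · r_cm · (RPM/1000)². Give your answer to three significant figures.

RCF_max = 11.18 × 12 × (56.949)² = 11.18 × 12 × 3,243.188601 ≈ 435,106.2 × g
RCF_min = 11.18 × 6.2 × (56.949)² = 11.18 × 6.2 × 3,243.188601 ≈ 224,804.9 × g
ΔRCF = 435,106.2 − 224,804.9 = 210,301.3

ΔRCF ≈ 210000 ×g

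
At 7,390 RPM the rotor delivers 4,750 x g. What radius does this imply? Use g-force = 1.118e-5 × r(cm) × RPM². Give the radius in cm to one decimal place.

r ≈ 7.8 cm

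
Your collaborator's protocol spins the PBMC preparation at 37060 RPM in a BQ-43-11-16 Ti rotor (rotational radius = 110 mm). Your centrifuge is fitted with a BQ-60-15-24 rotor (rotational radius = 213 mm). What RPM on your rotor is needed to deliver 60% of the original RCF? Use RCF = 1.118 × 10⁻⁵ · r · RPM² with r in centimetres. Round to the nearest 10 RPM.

Original rotor: r = 110 mm = 11.0 cm
RCF_original = 1.118 × 10⁻⁵ × 11 × (37060)² = 1.118 × 10⁻⁵ × 11 × 1,373,443,600 ≈ 168,906.1 × g
Target RCF = 0.6 × 168,906.1 ≈ 101,343.7 × g
Your rotor: r = 213 mm = 21.3 cm
101,343.7 = 1.118 × 10⁻⁵ × 21.3 × N²
N² = 101,343.7 / (23.8134 × 10⁻⁵) = 425,574,257
N ≈ √425,574,257 ≈ 20,629.5

≈ 20630 RPM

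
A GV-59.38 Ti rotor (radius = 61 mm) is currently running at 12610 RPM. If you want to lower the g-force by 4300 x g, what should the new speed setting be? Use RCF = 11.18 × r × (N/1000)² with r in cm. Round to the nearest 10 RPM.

r = 61 mm = 6.1 cm
Current RCF = 11.18 × 6.1 × (12.61)² = 11.18 × 6.1 × 159.0121 ≈ 10,844.3 × g
Target RCF = 10,844.3 − 4,300 = 6,544.3 × g
(N/1000)² = 6,544.3 / 68.198 = 95.96029
N = 1000 × √95.96029 ≈ 9,795.9

≈ 9800 RPM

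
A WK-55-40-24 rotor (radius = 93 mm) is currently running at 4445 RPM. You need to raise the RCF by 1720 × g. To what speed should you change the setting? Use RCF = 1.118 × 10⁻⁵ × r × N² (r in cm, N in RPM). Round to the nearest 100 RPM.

r = 93 mm = 9.3 cm
Current RCF = 1.118 × 10⁻⁵ × 9.3 × (4445)² = 1.118 × 10⁻⁵ × 9.3 × 19,758,025 ≈ 2,054.3 × g
Target RCF = 2,054.3 + 1,720 = 3,774.3 × g
N² = 3,774.3 / (10.3974 × 10⁻⁵) = 36,300,421
N ≈ √36,300,421 ≈ 6,025.0

6000 RPM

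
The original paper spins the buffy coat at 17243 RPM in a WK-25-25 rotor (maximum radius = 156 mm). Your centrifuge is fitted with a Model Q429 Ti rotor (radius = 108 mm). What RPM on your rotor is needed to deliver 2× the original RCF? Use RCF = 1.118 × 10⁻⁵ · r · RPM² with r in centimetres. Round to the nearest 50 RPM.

≈ 29300 RPM

Original rotor: r = 156 mm = 15.6 cm
RCF = 1.118 × 10⁻⁵ × r × N²
RCF_original = 1.118 × 10⁻⁵ × 15.6 × (17243)² = 1.118 × 10⁻⁵ × 15.6 × 297,321,049 ≈ 51,855.2 × g
Target RCF = 2 × 51,855.2 ≈ 103,710.4 × g
Your rotor: r = 108 mm = 10.8 cm
103,710.4 = 1.118 × 10⁻⁵ × 10.8 × N²
N² = 103,710.4 / (12.0744 × 10⁻⁵) = 858,927,980
N ≈ √858,927,980 ≈ 29,307.5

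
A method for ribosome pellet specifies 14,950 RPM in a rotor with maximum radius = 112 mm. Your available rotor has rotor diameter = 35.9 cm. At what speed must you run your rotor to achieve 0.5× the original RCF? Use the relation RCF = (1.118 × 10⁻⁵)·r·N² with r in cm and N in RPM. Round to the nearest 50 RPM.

≈ 8350 RPM

Original rotor: r = 112 mm = 11.2 cm
RCF_original = 1.118 × 10⁻⁵ × 11.2 × (14950)² = 1.118 × 10⁻⁵ × 11.2 × 223,502,500 ≈ 27,986.1 × g
Target RCF = 0.5 × 27,986.1 ≈ 13,993 × g
Your rotor: r = 35.9 / 2 = 17.95 cm
13,993 = 1.118 × 10⁻⁵ × 17.95 × N²
N² = 13,993 / (20.0681 × 10⁻⁵) = 69,727,578
N ≈ √69,727,578 ≈ 8,350.3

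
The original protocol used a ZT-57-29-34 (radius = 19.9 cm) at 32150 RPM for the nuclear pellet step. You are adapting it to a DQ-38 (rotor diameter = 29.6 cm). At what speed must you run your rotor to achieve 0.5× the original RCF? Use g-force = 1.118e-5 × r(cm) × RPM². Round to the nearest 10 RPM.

≈ 26360 RPM

RCF = 1.118 × 10⁻⁵ × r × N²
RCF_original = 1.118 × 10⁻⁵ × 19.9 × (32150)² = 1.118 × 10⁻⁵ × 19.9 × 1,033,622,500 ≈ 229,962.4 × g
Target RCF = 0.5 × 229,962.4 ≈ 114,981.2 × g
Your rotor: r = 29.6 / 2 = 14.8 cm
114,981.2 = 1.118 × 10⁻⁵ × 14.8 × N²
N² = 114,981.2 / (16.5464 × 10⁻⁵) = 694,901,610
N ≈ √694,901,610 ≈ 26,361.0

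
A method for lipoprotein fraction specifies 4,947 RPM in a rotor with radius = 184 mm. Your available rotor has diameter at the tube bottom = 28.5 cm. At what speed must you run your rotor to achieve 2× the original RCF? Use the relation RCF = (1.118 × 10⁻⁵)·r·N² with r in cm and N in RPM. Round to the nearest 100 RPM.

Original rotor: r = 184 mm = 18.4 cm
RCF_original = 1.118 × 10⁻⁵ × 18.4 × (4947)² = 1.118 × 10⁻⁵ × 18.4 × 24,472,809 ≈ 5,034.4 × g
Target RCF = 2 × 5,034.4 ≈ 10,068.8 × g
Your rotor: r = 28.5 / 2 = 14.25 cm
10,068.8 = 1.118 × 10⁻⁵ × 14.25 × N²
N² = 10,068.8 / (15.9315 × 10⁻⁵) = 63,200,577
N ≈ √63,200,577 ≈ 7,949.9

7900 RPM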